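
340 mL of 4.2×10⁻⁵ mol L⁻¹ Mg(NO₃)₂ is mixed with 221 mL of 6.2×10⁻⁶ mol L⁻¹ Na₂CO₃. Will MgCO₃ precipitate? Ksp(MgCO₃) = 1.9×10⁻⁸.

No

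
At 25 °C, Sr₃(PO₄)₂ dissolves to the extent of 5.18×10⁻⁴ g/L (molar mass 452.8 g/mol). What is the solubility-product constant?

Ksp = 2.12×10⁻²⁸

Convert to molarity: s = 5.18×10⁻⁴ / 452.8 = 1.1440×10⁻⁶ mol/L
Sr₃(PO₄)₂(s) ⇌ 3 Sr²⁺(aq) + 2 PO₄³⁻(aq)
For each mole of Sr₃(PO₄)₂ that dissolves per liter, [Sr²⁺] = 3s and [PO₄³⁻] = 2s; let s denote this solubility.
Ksp = [Sr²⁺]^3[PO₄³⁻]^2 = (3s)^3 · (2s)^2 = 108s^5
Ksp = 108 × (1.1440×10⁻⁶)^5 = 2.12×10⁻²⁸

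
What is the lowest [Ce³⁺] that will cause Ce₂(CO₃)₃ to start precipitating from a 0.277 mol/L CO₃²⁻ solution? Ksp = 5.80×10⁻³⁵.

Precipitation begins when Q = Ksp.
Ce₂(CO₃)₃(s) ⇌ 2 Ce³⁺(aq) + 3 CO₃²⁻(aq)
Ksp = [Ce³⁺]^2[CO₃²⁻]^3 = [Ce³⁺]^2(0.277)^3
[Ce³⁺]^2 = 5.80×10⁻³⁵ / (0.277)^3 = 2.73×10⁻³³
[Ce³⁺] = 5.22×10⁻¹⁷ mol/L

5.22×10⁻¹⁷ M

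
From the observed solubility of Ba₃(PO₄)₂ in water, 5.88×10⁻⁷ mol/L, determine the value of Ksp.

Ksp = 7.59×10⁻³⁰

Ba₃(PO₄)₂(s) ⇌ 3 Ba²⁺(aq) + 2 PO₄³⁻(aq)
Let s be the molar solubility. Then [Ba²⁺] = 3s and [PO₄³⁻] = 2s.
Ksp = [Ba²⁺]^3[PO₄³⁻]^2 = (3s)^3 · (2s)^2 = 108s^5
Ksp = 108 × (5.88×10⁻⁷)^5 = 7.59×10⁻³⁰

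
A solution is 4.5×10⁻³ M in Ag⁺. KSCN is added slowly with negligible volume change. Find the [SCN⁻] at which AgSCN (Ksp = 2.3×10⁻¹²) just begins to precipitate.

5.1×10⁻¹⁰ M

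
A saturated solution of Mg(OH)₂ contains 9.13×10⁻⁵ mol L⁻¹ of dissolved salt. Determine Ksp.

Mg(OH)₂(s) ⇌ Mg²⁺(aq) + 2 OH⁻(aq)
If s mol/L of Mg(OH)₂ dissolves, [Mg²⁺] = s and [OH⁻] = 2s.
Ksp = [Mg²⁺][OH⁻]^2 = s · (2s)^2 = 4s^3
Ksp = 4 × (9.13×10⁻⁵)^3 = 3.04×10⁻¹²

Ksp = 3.04×10⁻¹²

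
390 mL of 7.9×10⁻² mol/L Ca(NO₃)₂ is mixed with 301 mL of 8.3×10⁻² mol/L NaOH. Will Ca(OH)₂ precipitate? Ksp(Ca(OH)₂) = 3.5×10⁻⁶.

Yes

The combined volume is 691 mL.
[Ca²⁺] = (7.9×10⁻²)(390)/691 = 4.5×10⁻² mol/L
[OH⁻] = (8.3×10⁻²)(301)/691 = 3.6×10⁻² mol/L
Q = [Ca²⁺][OH⁻]^2 = 5.8×10⁻⁵
Q = 5.8×10⁻⁵ > Ksp = 3.5×10⁻⁶, so the solution is supersaturated and Ca(OH)₂ precipitates.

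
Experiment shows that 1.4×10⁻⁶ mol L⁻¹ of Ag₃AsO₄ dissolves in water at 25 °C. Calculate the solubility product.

Ag₃AsO₄(s) ⇌ 3 Ag⁺(aq) + AsO₄³⁻(aq)
Call the molar solubility s, so that [Ag⁺] = 3s and [AsO₄³⁻] = s.
Ksp = [Ag⁺]^3[AsO₄³⁻] = (3s)^3 · s = 27s^4
Ksp = 27 × (1.4×10⁻⁶)^4 = 1.0×10⁻²²

Ksp = 1.0×10⁻²²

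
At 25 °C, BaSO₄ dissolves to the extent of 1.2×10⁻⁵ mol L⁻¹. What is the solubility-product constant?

Ksp = 1.4×10⁻¹⁰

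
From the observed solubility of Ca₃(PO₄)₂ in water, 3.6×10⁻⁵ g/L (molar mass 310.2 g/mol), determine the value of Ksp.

Convert to molarity: s = 3.6×10⁻⁵ / 310.2 = 1.161×10⁻⁷ mol/L
Ca₃(PO₄)₂(s) ⇌ 3 Ca²⁺(aq) + 2 PO₄³⁻(aq)
Call the molar solubility s, so that [Ca²⁺] = 3s and [PO₄³⁻] = 2s.
Ksp = [Ca²⁺]^3[PO₄³⁻]^2 = (3s)^3 · (2s)^2 = 108s^5
Ksp = 108 × (1.161×10⁻⁷)^5 = 2.3×10⁻³³

Ksp = 2.3×10⁻³³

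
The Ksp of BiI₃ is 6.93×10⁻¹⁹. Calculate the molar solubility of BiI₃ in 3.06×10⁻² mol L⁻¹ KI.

2.42×10⁻¹⁴ M

BiI₃(s) ⇌ Bi³⁺(aq) + 3 I⁻(aq)
The solution already contains I⁻ at 3.06×10⁻² mol L⁻¹. Let s be the molar solubility of BiI₃.
[I⁻] ≈ 3.06×10⁻² mol L⁻¹ (common ion dominates); [Bi³⁺] = s.
Ksp = [Bi³⁺][I⁻]^3 = s(3.06×10⁻²)^3
s = 6.93×10⁻¹⁹ / (3.06×10⁻²)^3 = 2.42×10⁻¹⁴
s = 2.42×10⁻¹⁴ mol L⁻¹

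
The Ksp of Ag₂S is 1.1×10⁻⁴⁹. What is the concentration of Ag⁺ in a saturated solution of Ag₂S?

Ag₂S(s) ⇌ 2 Ag⁺(aq) + S²⁻(aq)
With molar solubility s: [Ag⁺] = 2s, [S²⁻] = s.
Ksp = [Ag⁺]^2[S²⁻] = (2s)^2 · s = 4s^3 = 1.1×10⁻⁴⁹
s = 3.0×10⁻¹⁷ M
[Ag⁺] = 2s = 6.0×10⁻¹⁷ M

6.0×10⁻¹⁷ M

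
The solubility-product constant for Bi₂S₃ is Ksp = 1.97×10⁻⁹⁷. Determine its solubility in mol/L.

Bi₂S₃(s) ⇌ 2 Bi³⁺(aq) + 3 S²⁻(aq)
With molar solubility s: [Bi³⁺] = 2s, [S²⁻] = 3s.
Ksp = [Bi³⁺]^2[S²⁻]^3 = (2s)^2 · (3s)^3 = 108s^5
108s^5 = 1.97×10⁻⁹⁷  ⇒  s^5 = 1.82×10⁻⁹⁹
s = (1.82×10⁻⁹⁹)^(1/5) = 1.79×10⁻²⁰ M

1.79×10⁻²⁰ M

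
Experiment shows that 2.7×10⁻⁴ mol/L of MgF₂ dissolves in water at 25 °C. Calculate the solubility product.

MgF₂(s) ⇌ Mg²⁺(aq) + 2 F⁻(aq)
For each mole of MgF₂ that dissolves per liter, [Mg²⁺] = s and [F⁻] = 2s; let s denote this solubility.
Ksp = [Mg²⁺][F⁻]^2 = s · (2s)^2 = 4s^3
Ksp = 4 × (2.7×10⁻⁴)^3 = 7.9×10⁻¹¹

Ksp = 7.9×10⁻¹¹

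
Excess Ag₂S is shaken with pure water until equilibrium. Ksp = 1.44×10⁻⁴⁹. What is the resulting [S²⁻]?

3.30×10⁻¹⁷ M

Ag₂S(s) ⇌ 2 Ag⁺(aq) + S²⁻(aq)
Call the molar solubility s, so that [Ag⁺] = 2s and [S²⁻] = s.
Ksp = [Ag⁺]^2[S²⁻] = (2s)^2 · s = 4s^3 = 1.44×10⁻⁴⁹
s = 3.30×10⁻¹⁷ mol/L
[S²⁻] = s = 3.30×10⁻¹⁷ mol/L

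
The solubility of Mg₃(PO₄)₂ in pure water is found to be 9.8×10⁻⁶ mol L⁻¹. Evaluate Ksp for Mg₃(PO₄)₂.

Ksp = 9.8×10⁻²⁴

Mg₃(PO₄)₂(s) ⇌ 3 Mg²⁺(aq) + 2 PO₄³⁻(aq)
With molar solubility s: [Mg²⁺] = 3s, [PO₄³⁻] = 2s.
Ksp = [Mg²⁺]^3[PO₄³⁻]^2 = (3s)^3 · (2s)^2 = 108s^5
Ksp = 108 × (9.8×10⁻⁶)^5 = 9.8×10⁻²⁴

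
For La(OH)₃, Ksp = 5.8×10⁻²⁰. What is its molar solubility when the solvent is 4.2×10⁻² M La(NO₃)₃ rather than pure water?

3.7×10⁻⁷ M

La(OH)₃(s) ⇌ La³⁺(aq) + 3 OH⁻(aq)
The solution already contains La³⁺ at 4.2×10⁻² M. Let s be the molar solubility of La(OH)₃.
[La³⁺] ≈ 4.2×10⁻² M (common ion dominates); [OH⁻] = 3s.
Ksp = [La³⁺][OH⁻]^3 = (4.2×10⁻²)(3s)^3
(3s)^3 = 5.8×10⁻²⁰ / (4.2×10⁻²) = 1.4×10⁻¹⁸
s = 3.7×10⁻⁷ M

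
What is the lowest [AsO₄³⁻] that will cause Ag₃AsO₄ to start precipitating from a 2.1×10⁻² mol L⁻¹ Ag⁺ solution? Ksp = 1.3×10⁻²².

Each salt precipitates once Q = Ksp for that salt.
Ag₃AsO₄(s) ⇌ 3 Ag⁺(aq) + AsO₄³⁻(aq)
Ksp = [Ag⁺]^3[AsO₄³⁻] = [AsO₄³⁻](2.1×10⁻²)^3
[AsO₄³⁻] = 1.3×10⁻²² / (2.1×10⁻²)^3 = 1.4×10⁻¹⁷
[AsO₄³⁻] = 1.4×10⁻¹⁷ mol L⁻¹

1.4×10⁻¹⁷ M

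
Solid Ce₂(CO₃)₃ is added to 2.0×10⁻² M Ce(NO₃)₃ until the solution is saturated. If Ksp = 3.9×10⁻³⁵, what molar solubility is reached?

Ce₂(CO₃)₃(s) ⇌ 2 Ce³⁺(aq) + 3 CO₃²⁻(aq)
Let s be the solubility of Ce₂(CO₃)₃ here. The common ion gives [Ce³⁺] ≈ 2.0×10⁻² M, and [CO₃²⁻] = 3s.
Ksp = [Ce³⁺]^2[CO₃²⁻]^3 = (2.0×10⁻²)^2(3s)^3
(3s)^3 = 3.9×10⁻³⁵ / (2.0×10⁻²)^2 = 9.8×10⁻³²
s = 1.5×10⁻¹¹ M

1.5×10⁻¹¹ M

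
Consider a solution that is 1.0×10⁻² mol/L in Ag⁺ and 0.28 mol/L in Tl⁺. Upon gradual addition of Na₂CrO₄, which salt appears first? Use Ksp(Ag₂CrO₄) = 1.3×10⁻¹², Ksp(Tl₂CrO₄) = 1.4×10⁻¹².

The threshold for precipitation is Q = Ksp.
For Ag₂CrO₄: [CrO₄²⁻] = (Ksp/[Ag⁺]^2) = 1.3×10⁻⁸ mol/L
For Tl₂CrO₄: [CrO₄²⁻] = (Ksp/[Tl⁺]^2) = 1.8×10⁻¹¹ mol/L
Tl₂CrO₄ requires the lower [CrO₄²⁻], so it precipitates first.

Tl₂CrO₄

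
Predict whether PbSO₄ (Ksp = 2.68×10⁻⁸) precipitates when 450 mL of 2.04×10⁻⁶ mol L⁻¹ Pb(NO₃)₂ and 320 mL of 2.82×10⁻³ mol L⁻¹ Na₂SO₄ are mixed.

No

The combined volume is 770 mL.
[Pb²⁺] = (2.04×10⁻⁶)(450)/770 = 1.19×10⁻⁶ mol L⁻¹
[SO₄²⁻] = (2.82×10⁻³)(320)/770 = 1.17×10⁻³ mol L⁻¹
Q = [Pb²⁺][SO₄²⁻] = 1.40×10⁻⁹
Since Q (1.40×10⁻⁹) is less than Ksp (2.68×10⁻⁸), no PbSO₄ precipitates.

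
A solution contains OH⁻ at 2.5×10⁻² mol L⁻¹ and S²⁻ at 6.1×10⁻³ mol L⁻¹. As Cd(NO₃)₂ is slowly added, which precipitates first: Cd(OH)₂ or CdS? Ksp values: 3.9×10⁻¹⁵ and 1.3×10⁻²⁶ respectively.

CdS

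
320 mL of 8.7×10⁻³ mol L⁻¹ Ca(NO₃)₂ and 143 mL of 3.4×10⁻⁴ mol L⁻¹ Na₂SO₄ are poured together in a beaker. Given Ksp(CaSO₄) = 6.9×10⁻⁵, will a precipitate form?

Total volume after mixing = 320 + 143 = 463 mL.
[Ca²⁺] = (8.7×10⁻³)(320)/463 = 6.0×10⁻³ mol L⁻¹
[SO₄²⁻] = (3.4×10⁻⁴)(143)/463 = 1.1×10⁻⁴ mol L⁻¹
Q = [Ca²⁺][SO₄²⁻] = 6.3×10⁻⁷
Q < Ksp (6.3×10⁻⁷ vs 6.9×10⁻⁵); the solution remains unsaturated and no precipitate forms.

No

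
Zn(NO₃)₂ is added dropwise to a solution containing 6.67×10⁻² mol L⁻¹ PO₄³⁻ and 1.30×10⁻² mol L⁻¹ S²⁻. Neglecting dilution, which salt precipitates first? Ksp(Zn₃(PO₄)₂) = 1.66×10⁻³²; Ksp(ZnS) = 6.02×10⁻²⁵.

ZnS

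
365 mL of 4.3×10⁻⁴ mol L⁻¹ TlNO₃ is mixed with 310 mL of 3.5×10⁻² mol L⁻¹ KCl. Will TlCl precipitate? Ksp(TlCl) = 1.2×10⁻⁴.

After mixing, V = 365 mL + 310 mL = 675 mL.
[Tl⁺] = (4.3×10⁻⁴)(365)/675 = 2.3×10⁻⁴ mol L⁻¹
[Cl⁻] = (3.5×10⁻²)(310)/675 = 1.6×10⁻² mol L⁻¹
Q = [Tl⁺][Cl⁻] = 3.7×10⁻⁶
Since Q (3.7×10⁻⁶) is less than Ksp (1.2×10⁻⁴), no TlCl precipitates.

No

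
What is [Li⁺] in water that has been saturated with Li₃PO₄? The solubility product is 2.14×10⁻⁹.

Li₃PO₄(s) ⇌ 3 Li⁺(aq) + PO₄³⁻(aq)
For each mole of Li₃PO₄ that dissolves per liter, [Li⁺] = 3s and [PO₄³⁻] = s; let s denote this solubility.
Ksp = [Li⁺]^3[PO₄³⁻] = (3s)^3 · s = 27s^4 = 2.14×10⁻⁹
s = 2.98×10⁻³ M
[Li⁺] = 3s = 8.95×10⁻³ M

8.95×10⁻³ M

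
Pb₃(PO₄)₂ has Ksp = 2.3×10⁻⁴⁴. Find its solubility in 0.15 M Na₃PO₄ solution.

Pb₃(PO₄)₂(s) ⇌ 3 Pb²⁺(aq) + 2 PO₄³⁻(aq)
Let s be the solubility of Pb₃(PO₄)₂ here. The common ion gives [PO₄³⁻] ≈ 0.15 M, and [Pb²⁺] = 3s.
Ksp = [Pb²⁺]^3[PO₄³⁻]^2 = (3s)^3(0.15)^2
(3s)^3 = 2.3×10⁻⁴⁴ / (0.15)^2 = 1.0×10⁻⁴²
s = 3.4×10⁻¹⁵ M

3.4×10⁻¹⁵ M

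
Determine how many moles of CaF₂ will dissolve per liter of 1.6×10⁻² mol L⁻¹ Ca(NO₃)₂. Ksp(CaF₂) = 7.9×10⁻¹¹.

3.5×10⁻⁵ M

CaF₂(s) ⇌ Ca²⁺(aq) + 2 F⁻(aq)
Ca²⁺ is already present at 1.6×10⁻² mol L⁻¹. If s mol/L of CaF₂ dissolves, [F⁻] = 2s while [Ca²⁺] ≈ 1.6×10⁻² mol L⁻¹.
Ksp = [Ca²⁺][F⁻]^2 = (1.6×10⁻²)(2s)^2
(2s)^2 = 7.9×10⁻¹¹ / (1.6×10⁻²) = 4.9×10⁻⁹
s = 3.5×10⁻⁵ mol L⁻¹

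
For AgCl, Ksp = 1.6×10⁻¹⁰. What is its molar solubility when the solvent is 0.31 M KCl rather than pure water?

5.2×10⁻¹⁰ M

AgCl(s) ⇌ Ag⁺(aq) + Cl⁻(aq)
The solution already contains Cl⁻ at 0.31 M. Let s be the molar solubility of AgCl.
[Cl⁻] ≈ 0.31 M (common ion dominates); [Ag⁺] = s.
Ksp = [Ag⁺][Cl⁻] = s(0.31)
s = 1.6×10⁻¹⁰ / (0.31) = 5.2×10⁻¹⁰
s = 5.2×10⁻¹⁰ M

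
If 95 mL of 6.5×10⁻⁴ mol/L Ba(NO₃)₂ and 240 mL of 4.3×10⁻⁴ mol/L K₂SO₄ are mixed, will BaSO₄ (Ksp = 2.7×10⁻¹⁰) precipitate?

Total volume after mixing = 95 + 240 = 335 mL.
[Ba²⁺] = (6.5×10⁻⁴)(95)/335 = 1.8×10⁻⁴ mol/L
[SO₄²⁻] = (4.3×10⁻⁴)(240)/335 = 3.1×10⁻⁴ mol/L
Q = [Ba²⁺][SO₄²⁻] = 5.7×10⁻⁸
Q = 5.7×10⁻⁸ > Ksp = 2.7×10⁻¹⁰, so the solution is supersaturated and BaSO₄ precipitates.

Yes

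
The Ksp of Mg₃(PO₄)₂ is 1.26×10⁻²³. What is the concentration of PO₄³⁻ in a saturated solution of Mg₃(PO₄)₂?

2.06×10⁻⁵ M

Mg₃(PO₄)₂(s) ⇌ 3 Mg²⁺(aq) + 2 PO₄³⁻(aq)
Let s be the molar solubility. Then [Mg²⁺] = 3s and [PO₄³⁻] = 2s.
Ksp = [Mg²⁺]^3[PO₄³⁻]^2 = (3s)^3 · (2s)^2 = 108s^5 = 1.26×10⁻²³
s = 1.03×10⁻⁵ M
[PO₄³⁻] = 2s = 2.06×10⁻⁵ M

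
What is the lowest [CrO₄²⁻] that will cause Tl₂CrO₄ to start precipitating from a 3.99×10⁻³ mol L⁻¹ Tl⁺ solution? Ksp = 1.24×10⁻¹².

Precipitation of each salt begins when its ion product equals Ksp.
Tl₂CrO₄(s) ⇌ 2 Tl⁺(aq) + CrO₄²⁻(aq)
Ksp = [Tl⁺]^2[CrO₄²⁻] = [CrO₄²⁻](3.99×10⁻³)^2
[CrO₄²⁻] = 1.24×10⁻¹² / (3.99×10⁻³)^2 = 7.79×10⁻⁸
[CrO₄²⁻] = 7.79×10⁻⁸ mol L⁻¹

7.79×10⁻⁸ M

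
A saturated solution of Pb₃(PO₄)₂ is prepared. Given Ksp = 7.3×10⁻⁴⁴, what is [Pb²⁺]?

2.8×10⁻⁹ M

Pb₃(PO₄)₂(s) ⇌ 3 Pb²⁺(aq) + 2 PO₄³⁻(aq)
For each mole of Pb₃(PO₄)₂ that dissolves per liter, [Pb²⁺] = 3s and [PO₄³⁻] = 2s; let s denote this solubility.
Ksp = [Pb²⁺]^3[PO₄³⁻]^2 = (3s)^3 · (2s)^2 = 108s^5 = 7.3×10⁻⁴⁴
s = 9.2×10⁻¹⁰ mol/L
[Pb²⁺] = 3s = 2.8×10⁻⁹ mol/L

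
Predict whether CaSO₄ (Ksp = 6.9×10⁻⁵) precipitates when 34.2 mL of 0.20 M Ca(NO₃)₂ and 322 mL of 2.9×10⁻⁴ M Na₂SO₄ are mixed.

No

Total volume after mixing = 34.2 + 322 = 356.2 mL.
[Ca²⁺] = (0.20)(34.2)/356.2 = 1.9×10⁻² M
[SO₄²⁻] = (2.9×10⁻⁴)(322)/356.2 = 2.6×10⁻⁴ M
Q = [Ca²⁺][SO₄²⁻] = 5.0×10⁻⁶
Q < Ksp (5.0×10⁻⁶ vs 6.9×10⁻⁵); the solution remains unsaturated and no precipitate forms.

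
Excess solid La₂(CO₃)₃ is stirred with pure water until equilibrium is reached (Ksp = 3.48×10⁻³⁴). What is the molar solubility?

La₂(CO₃)₃(s) ⇌ 2 La³⁺(aq) + 3 CO₃²⁻(aq)
If s mol/L of La₂(CO₃)₃ dissolves, [La³⁺] = 2s and [CO₃²⁻] = 3s.
Ksp = [La³⁺]^2[CO₃²⁻]^3 = (2s)^2 · (3s)^3 = 108s^5
108s^5 = 3.48×10⁻³⁴  ⇒  s^5 = 3.22×10⁻³⁶
s = 7.97×10⁻⁸ mol/L

7.97×10⁻⁸ M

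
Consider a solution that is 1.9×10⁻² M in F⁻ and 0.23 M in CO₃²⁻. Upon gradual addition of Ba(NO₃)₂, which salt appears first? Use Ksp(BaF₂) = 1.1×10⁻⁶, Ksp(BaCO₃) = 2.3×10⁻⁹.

Precipitation begins when Q = Ksp.
For BaF₂: [Ba²⁺] = (Ksp/[F⁻]^2) = 3.0×10⁻³ M
For BaCO₃: [Ba²⁺] = (Ksp/[CO₃²⁻]) = 1.0×10⁻⁸ M
The smaller threshold [Ba²⁺] is reached first, so BaCO₃ precipitates first.

BaCO₃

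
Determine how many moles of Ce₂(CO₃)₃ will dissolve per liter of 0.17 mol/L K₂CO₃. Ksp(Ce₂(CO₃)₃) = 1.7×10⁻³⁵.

Ce₂(CO₃)₃(s) ⇌ 2 Ce³⁺(aq) + 3 CO₃²⁻(aq)
CO₃²⁻ is already present at 0.17 mol/L. If s mol/L of Ce₂(CO₃)₃ dissolves, [Ce³⁺] = 2s while [CO₃²⁻] ≈ 0.17 mol/L.
Ksp = [Ce³⁺]^2[CO₃²⁻]^3 = (2s)^2(0.17)^3
(2s)^2 = 1.7×10⁻³⁵ / (0.17)^3 = 3.5×10⁻³³
s = 2.9×10⁻¹⁷ mol/L

2.9×10⁻¹⁷ M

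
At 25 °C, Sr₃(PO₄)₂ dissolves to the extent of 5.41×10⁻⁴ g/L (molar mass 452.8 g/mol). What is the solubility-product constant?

s = (5.41×10⁻⁴ g L⁻¹)/(452.8 g mol⁻¹) = 1.1948×10⁻⁶ M
Sr₃(PO₄)₂(s) ⇌ 3 Sr²⁺(aq) + 2 PO₄³⁻(aq)
Call the molar solubility s, so that [Sr²⁺] = 3s and [PO₄³⁻] = 2s.
Ksp = [Sr²⁺]^3[PO₄³⁻]^2 = (3s)^3 · (2s)^2 = 108s^5
Ksp = 108 × (1.1948×10⁻⁶)^5 = 2.63×10⁻²⁸

Ksp = 2.63×10⁻²⁸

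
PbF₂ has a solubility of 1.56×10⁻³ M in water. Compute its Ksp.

Ksp = 1.52×10⁻⁸

PbF₂(s) ⇌ Pb²⁺(aq) + 2 F⁻(aq)
For each mole of PbF₂ that dissolves per liter, [Pb²⁺] = s and [F⁻] = 2s; let s denote this solubility.
Ksp = [Pb²⁺][F⁻]^2 = s · (2s)^2 = 4s^3
Ksp = 4 × (1.56×10⁻³)^3 = 1.52×10⁻⁸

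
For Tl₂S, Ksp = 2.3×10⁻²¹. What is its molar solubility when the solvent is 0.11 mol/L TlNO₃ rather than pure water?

Tl₂S(s) ⇌ 2 Tl⁺(aq) + S²⁻(aq)
Let s be the solubility of Tl₂S here. The common ion gives [Tl⁺] ≈ 0.11 mol/L, and [S²⁻] = s.
Ksp = [Tl⁺]^2[S²⁻] = (0.11)^2s
s = 2.3×10⁻²¹ / (0.11)^2 = 1.9×10⁻¹⁹
s = 1.9×10⁻¹⁹ mol/L

1.9×10⁻¹⁹ M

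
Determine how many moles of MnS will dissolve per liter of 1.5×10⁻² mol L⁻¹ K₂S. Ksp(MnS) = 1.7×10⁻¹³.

MnS(s) ⇌ Mn²⁺(aq) + S²⁻(aq)
S²⁻ is already present at 1.5×10⁻² mol L⁻¹. If s mol/L of MnS dissolves, [Mn²⁺] = s while [S²⁻] ≈ 1.5×10⁻² mol L⁻¹.
Ksp = [Mn²⁺][S²⁻] = s(1.5×10⁻²)
s = 1.7×10⁻¹³ / (1.5×10⁻²) = 1.1×10⁻¹¹
s = 1.1×10⁻¹¹ mol L⁻¹

1.1×10⁻¹¹ M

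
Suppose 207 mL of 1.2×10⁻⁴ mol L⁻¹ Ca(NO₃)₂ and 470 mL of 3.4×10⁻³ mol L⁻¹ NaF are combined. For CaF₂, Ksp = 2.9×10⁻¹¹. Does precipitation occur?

Yes

After mixing, V = 207 mL + 470 mL = 677 mL.
[Ca²⁺] = (1.2×10⁻⁴)(207)/677 = 3.7×10⁻⁵ mol L⁻¹
[F⁻] = (3.4×10⁻³)(470)/677 = 2.4×10⁻³ mol L⁻¹
Q = [Ca²⁺][F⁻]^2 = 2.0×10⁻¹⁰
Because Q > Ksp (2.0×10⁻¹⁰ vs 2.9×10⁻¹¹), a precipitate of CaF₂ forms.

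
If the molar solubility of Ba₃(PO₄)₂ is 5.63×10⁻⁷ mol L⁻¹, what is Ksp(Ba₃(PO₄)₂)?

Ba₃(PO₄)₂(s) ⇌ 3 Ba²⁺(aq) + 2 PO₄³⁻(aq)
For each mole of Ba₃(PO₄)₂ that dissolves per liter, [Ba²⁺] = 3s and [PO₄³⁻] = 2s; let s denote this solubility.
Ksp = [Ba²⁺]^3[PO₄³⁻]^2 = (3s)^3 · (2s)^2 = 108s^5
Ksp = 108 × (5.63×10⁻⁷)^5 = 6.11×10⁻³⁰

Ksp = 6.11×10⁻³⁰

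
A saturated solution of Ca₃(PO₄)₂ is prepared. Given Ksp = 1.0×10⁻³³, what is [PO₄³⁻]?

2.0×10⁻⁷ M

Ca₃(PO₄)₂(s) ⇌ 3 Ca²⁺(aq) + 2 PO₄³⁻(aq)
Call the molar solubility s, so that [Ca²⁺] = 3s and [PO₄³⁻] = 2s.
Ksp = [Ca²⁺]^3[PO₄³⁻]^2 = (3s)^3 · (2s)^2 = 108s^5 = 1.0×10⁻³³
s = 9.8×10⁻⁸ mol/L
[PO₄³⁻] = 2s = 2.0×10⁻⁷ mol/L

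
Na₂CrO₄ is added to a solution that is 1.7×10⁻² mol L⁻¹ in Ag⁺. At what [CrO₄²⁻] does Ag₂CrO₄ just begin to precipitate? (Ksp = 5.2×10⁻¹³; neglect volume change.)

1.8×10⁻⁹ M

Each salt precipitates once Q = Ksp for that salt.
Ag₂CrO₄(s) ⇌ 2 Ag⁺(aq) + CrO₄²⁻(aq)
Ksp = [Ag⁺]^2[CrO₄²⁻] = [CrO₄²⁻](1.7×10⁻²)^2
[CrO₄²⁻] = 5.2×10⁻¹³ / (1.7×10⁻²)^2 = 1.8×10⁻⁹
[CrO₄²⁻] = 1.8×10⁻⁹ mol L⁻¹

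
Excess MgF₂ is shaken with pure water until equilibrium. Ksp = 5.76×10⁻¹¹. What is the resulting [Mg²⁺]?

MgF₂(s) ⇌ Mg²⁺(aq) + 2 F⁻(aq)
With molar solubility s: [Mg²⁺] = s, [F⁻] = 2s.
Ksp = [Mg²⁺][F⁻]^2 = s · (2s)^2 = 4s^3 = 5.76×10⁻¹¹
s = 2.43×10⁻⁴ mol L⁻¹
[Mg²⁺] = s = 2.43×10⁻⁴ mol L⁻¹

2.43×10⁻⁴ M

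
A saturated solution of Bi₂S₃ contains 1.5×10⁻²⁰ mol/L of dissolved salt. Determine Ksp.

Ksp = 8.2×10⁻⁹⁸

Bi₂S₃(s) ⇌ 2 Bi³⁺(aq) + 3 S²⁻(aq)
Let s be the molar solubility. Then [Bi³⁺] = 2s and [S²⁻] = 3s.
Ksp = [Bi³⁺]^2[S²⁻]^3 = (2s)^2 · (3s)^3 = 108s^5
Ksp = 108 × (1.5×10⁻²⁰)^5 = 8.2×10⁻⁹⁸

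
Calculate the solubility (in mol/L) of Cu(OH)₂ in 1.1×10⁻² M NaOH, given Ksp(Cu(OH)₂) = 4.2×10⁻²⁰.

Cu(OH)₂(s) ⇌ Cu²⁺(aq) + 2 OH⁻(aq)
The solution already contains OH⁻ at 1.1×10⁻² M. Let s be the molar solubility of Cu(OH)₂.
[OH⁻] ≈ 1.1×10⁻² M (common ion dominates); [Cu²⁺] = s.
Ksp = [Cu²⁺][OH⁻]^2 = s(1.1×10⁻²)^2
s = 4.2×10⁻²⁰ / (1.1×10⁻²)^2 = 3.5×10⁻¹⁶
s = 3.5×10⁻¹⁶ M

3.5×10⁻¹⁶ M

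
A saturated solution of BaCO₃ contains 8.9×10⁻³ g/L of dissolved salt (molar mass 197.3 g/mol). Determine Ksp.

s = (8.9×10⁻³ g L⁻¹)/(197.3 g mol⁻¹) = 4.511×10⁻⁵ M
BaCO₃(s) ⇌ Ba²⁺(aq) + CO₃²⁻(aq)
Call the molar solubility s, so that [Ba²⁺] = s and [CO₃²⁻] = s.
Ksp = [Ba²⁺][CO₃²⁻] = s · s = s^2
Ksp = (4.511×10⁻⁵)^2 = 2.0×10⁻⁹

Ksp = 2.0×10⁻⁹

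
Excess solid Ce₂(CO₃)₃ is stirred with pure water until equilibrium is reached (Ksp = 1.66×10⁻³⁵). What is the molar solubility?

4.34×10⁻⁸ M

Ce₂(CO₃)₃(s) ⇌ 2 Ce³⁺(aq) + 3 CO₃²⁻(aq)
If s mol/L of Ce₂(CO₃)₃ dissolves, [Ce³⁺] = 2s and [CO₃²⁻] = 3s.
Ksp = [Ce³⁺]^2[CO₃²⁻]^3 = (2s)^2 · (3s)^3 = 108s^5
108s^5 = 1.66×10⁻³⁵  ⇒  s^5 = 1.54×10⁻³⁷
s = 4.34×10⁻⁸ mol/L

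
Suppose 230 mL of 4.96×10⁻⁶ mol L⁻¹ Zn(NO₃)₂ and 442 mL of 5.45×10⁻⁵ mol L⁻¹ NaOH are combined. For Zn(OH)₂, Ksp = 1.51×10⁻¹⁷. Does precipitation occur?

Total volume after mixing = 230 + 442 = 672 mL.
[Zn²⁺] = (4.96×10⁻⁶)(230)/672 = 1.70×10⁻⁶ mol L⁻¹
[OH⁻] = (5.45×10⁻⁵)(442)/672 = 3.58×10⁻⁵ mol L⁻¹
Q = [Zn²⁺][OH⁻]^2 = 2.18×10⁻¹⁵
Because Q > Ksp (2.18×10⁻¹⁵ vs 1.51×10⁻¹⁷), a precipitate of Zn(OH)₂ forms.

Yes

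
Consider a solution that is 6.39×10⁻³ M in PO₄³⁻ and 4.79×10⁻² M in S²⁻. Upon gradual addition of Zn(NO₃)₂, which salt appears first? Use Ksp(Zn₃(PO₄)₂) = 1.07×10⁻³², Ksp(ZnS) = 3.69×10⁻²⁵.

ZnS

A salt starts to precipitate once the ion product Q reaches its Ksp.
For Zn₃(PO₄)₂: [Zn²⁺] = (Ksp/[PO₄³⁻]^2)^(1/3) = 6.40×10⁻¹⁰ M
For ZnS: [Zn²⁺] = (Ksp/[S²⁻]) = 7.70×10⁻²⁴ M
The smaller threshold [Zn²⁺] is reached first, so ZnS precipitates first.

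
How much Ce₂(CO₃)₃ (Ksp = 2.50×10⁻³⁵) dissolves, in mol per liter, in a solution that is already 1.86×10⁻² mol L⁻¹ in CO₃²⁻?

9.86×10⁻¹⁶ M

Ce₂(CO₃)₃(s) ⇌ 2 Ce³⁺(aq) + 3 CO₃²⁻(aq)
CO₃²⁻ is already present at 1.86×10⁻² mol L⁻¹. If s mol/L of Ce₂(CO₃)₃ dissolves, [Ce³⁺] = 2s while [CO₃²⁻] ≈ 1.86×10⁻² mol L⁻¹.
Ksp = [Ce³⁺]^2[CO₃²⁻]^3 = (2s)^2(1.86×10⁻²)^3
(2s)^2 = 2.50×10⁻³⁵ / (1.86×10⁻²)^3 = 3.89×10⁻³⁰
s = 9.86×10⁻¹⁶ mol L⁻¹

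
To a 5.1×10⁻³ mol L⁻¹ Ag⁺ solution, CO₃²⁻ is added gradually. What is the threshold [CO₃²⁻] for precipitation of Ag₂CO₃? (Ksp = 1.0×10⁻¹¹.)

Each salt precipitates once Q = Ksp for that salt.
Ag₂CO₃(s) ⇌ 2 Ag⁺(aq) + CO₃²⁻(aq)
Ksp = [Ag⁺]^2[CO₃²⁻] = [CO₃²⁻](5.1×10⁻³)^2
[CO₃²⁻] = 1.0×10⁻¹¹ / (5.1×10⁻³)^2 = 3.8×10⁻⁷
[CO₃²⁻] = 3.8×10⁻⁷ mol L⁻¹

3.8×10⁻⁷ M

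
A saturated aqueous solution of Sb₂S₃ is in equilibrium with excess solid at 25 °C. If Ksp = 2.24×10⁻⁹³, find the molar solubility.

1.16×10⁻¹⁹ M

Sb₂S₃(s) ⇌ 2 Sb³⁺(aq) + 3 S²⁻(aq)
For each mole of Sb₂S₃ that dissolves per liter, [Sb³⁺] = 2s and [S²⁻] = 3s; let s denote this solubility.
Ksp = [Sb³⁺]^2[S²⁻]^3 = (2s)^2 · (3s)^3 = 108s^5
108s^5 = 2.24×10⁻⁹³  ⇒  s^5 = 2.07×10⁻⁹⁵
s = 1.16×10⁻¹⁹ mol L⁻¹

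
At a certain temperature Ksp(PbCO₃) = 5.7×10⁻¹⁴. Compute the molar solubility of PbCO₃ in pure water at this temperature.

PbCO₃(s) ⇌ Pb²⁺(aq) + CO₃²⁻(aq)
Call the molar solubility s, so that [Pb²⁺] = s and [CO₃²⁻] = s.
Ksp = [Pb²⁺][CO₃²⁻] = s · s = s^2
s^2 = 5.7×10⁻¹⁴
s = (5.7×10⁻¹⁴)^(1/2) = 2.4×10⁻⁷ M

2.4×10⁻⁷ M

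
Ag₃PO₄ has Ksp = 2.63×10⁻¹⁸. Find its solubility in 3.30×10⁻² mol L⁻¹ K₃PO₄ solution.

Ag₃PO₄(s) ⇌ 3 Ag⁺(aq) + PO₄³⁻(aq)
With PO₄³⁻ already at 3.30×10⁻² mol L⁻¹ and s small, take [PO₄³⁻] ≈ 3.30×10⁻² mol L⁻¹ and [Ag⁺] = 3s.
Ksp = [Ag⁺]^3[PO₄³⁻] = (3s)^3(3.30×10⁻²)
(3s)^3 = 2.63×10⁻¹⁸ / (3.30×10⁻²) = 7.97×10⁻¹⁷
s = 1.43×10⁻⁶ mol L⁻¹

1.43×10⁻⁶ M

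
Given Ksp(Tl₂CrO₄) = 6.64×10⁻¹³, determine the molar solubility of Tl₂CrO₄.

5.50×10⁻⁵ M

Tl₂CrO₄(s) ⇌ 2 Tl⁺(aq) + CrO₄²⁻(aq)
Let s be the molar solubility. Then [Tl⁺] = 2s and [CrO₄²⁻] = s.
Ksp = [Tl⁺]^2[CrO₄²⁻] = (2s)^2 · s = 4s^3
4s^3 = 6.64×10⁻¹³  ⇒  s^3 = 1.66×10⁻¹³
s = 5.50×10⁻⁵ M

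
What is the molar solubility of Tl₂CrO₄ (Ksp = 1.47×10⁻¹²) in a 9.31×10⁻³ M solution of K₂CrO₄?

6.28×10⁻⁶ M

Tl₂CrO₄(s) ⇌ 2 Tl⁺(aq) + CrO₄²⁻(aq)
CrO₄²⁻ is already present at 9.31×10⁻³ M. If s mol/L of Tl₂CrO₄ dissolves, [Tl⁺] = 2s while [CrO₄²⁻] ≈ 9.31×10⁻³ M.
Ksp = [Tl⁺]^2[CrO₄²⁻] = (2s)^2(9.31×10⁻³)
(2s)^2 = 1.47×10⁻¹² / (9.31×10⁻³) = 1.58×10⁻¹⁰
s = 6.28×10⁻⁶ M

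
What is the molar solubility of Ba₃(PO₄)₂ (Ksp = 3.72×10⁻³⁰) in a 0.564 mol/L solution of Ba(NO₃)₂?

Ba₃(PO₄)₂(s) ⇌ 3 Ba²⁺(aq) + 2 PO₄³⁻(aq)
The solution already contains Ba²⁺ at 0.564 mol/L. Let s be the molar solubility of Ba₃(PO₄)₂.
[Ba²⁺] ≈ 0.564 mol/L (common ion dominates); [PO₄³⁻] = 2s.
Ksp = [Ba²⁺]^3[PO₄³⁻]^2 = (0.564)^3(2s)^2
(2s)^2 = 3.72×10⁻³⁰ / (0.564)^3 = 2.07×10⁻²⁹
s = 2.28×10⁻¹⁵ mol/L

2.28×10⁻¹⁵ M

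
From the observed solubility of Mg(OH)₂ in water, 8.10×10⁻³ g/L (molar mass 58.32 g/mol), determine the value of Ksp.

Molar solubility s = (8.10×10⁻³ g/L) / (58.32 g/mol) = 1.3889×10⁻⁴ mol/L
Mg(OH)₂(s) ⇌ Mg²⁺(aq) + 2 OH⁻(aq)
Let s be the molar solubility. Then [Mg²⁺] = s and [OH⁻] = 2s.
Ksp = [Mg²⁺][OH⁻]^2 = s · (2s)^2 = 4s^3
Ksp = 4 × (1.3889×10⁻⁴)^3 = 1.07×10⁻¹¹

Ksp = 1.07×10⁻¹¹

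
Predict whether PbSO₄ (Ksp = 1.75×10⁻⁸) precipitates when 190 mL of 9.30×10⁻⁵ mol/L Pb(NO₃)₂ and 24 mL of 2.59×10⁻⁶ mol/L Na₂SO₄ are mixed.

The combined volume is 214 mL.
[Pb²⁺] = (9.30×10⁻⁵)(190)/214 = 8.26×10⁻⁵ mol/L
[SO₄²⁻] = (2.59×10⁻⁶)(24)/214 = 2.90×10⁻⁷ mol/L
Q = [Pb²⁺][SO₄²⁻] = 2.40×10⁻¹¹
Q = 2.40×10⁻¹¹ < Ksp = 1.75×10⁻⁸, so the solution is unsaturated and no precipitate forms.

No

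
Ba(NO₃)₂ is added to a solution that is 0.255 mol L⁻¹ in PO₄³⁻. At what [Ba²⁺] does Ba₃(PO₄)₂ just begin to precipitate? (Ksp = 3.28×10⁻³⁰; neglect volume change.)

3.69×10⁻¹⁰ M

A salt starts to precipitate once the ion product Q reaches its Ksp.
Ba₃(PO₄)₂(s) ⇌ 3 Ba²⁺(aq) + 2 PO₄³⁻(aq)
Ksp = [Ba²⁺]^3[PO₄³⁻]^2 = [Ba²⁺]^3(0.255)^2
[Ba²⁺]^3 = 3.28×10⁻³⁰ / (0.255)^2 = 5.04×10⁻²⁹
[Ba²⁺] = 3.69×10⁻¹⁰ mol L⁻¹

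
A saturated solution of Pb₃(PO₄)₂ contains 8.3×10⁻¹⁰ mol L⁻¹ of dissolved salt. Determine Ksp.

Ksp = 4.3×10⁻⁴⁴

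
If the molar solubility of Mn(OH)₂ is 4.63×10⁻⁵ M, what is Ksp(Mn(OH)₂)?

Ksp = 3.97×10⁻¹³

Mn(OH)₂(s) ⇌ Mn²⁺(aq) + 2 OH⁻(aq)
If s mol/L of Mn(OH)₂ dissolves, [Mn²⁺] = s and [OH⁻] = 2s.
Ksp = [Mn²⁺][OH⁻]^2 = s · (2s)^2 = 4s^3
Ksp = 4 × (4.63×10⁻⁵)^3 = 3.97×10⁻¹³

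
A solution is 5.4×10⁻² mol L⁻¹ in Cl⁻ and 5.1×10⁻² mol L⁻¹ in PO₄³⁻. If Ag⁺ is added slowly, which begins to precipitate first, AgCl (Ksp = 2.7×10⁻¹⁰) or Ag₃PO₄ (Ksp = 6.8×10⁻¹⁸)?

A salt starts to precipitate once the ion product Q reaches its Ksp.
For AgCl: [Ag⁺] = (Ksp/[Cl⁻]) = 5.0×10⁻⁹ mol L⁻¹
For Ag₃PO₄: [Ag⁺] = (Ksp/[PO₄³⁻])^(1/3) = 5.1×10⁻⁶ mol L⁻¹
AgCl requires the lower [Ag⁺], so it precipitates first.

AgCl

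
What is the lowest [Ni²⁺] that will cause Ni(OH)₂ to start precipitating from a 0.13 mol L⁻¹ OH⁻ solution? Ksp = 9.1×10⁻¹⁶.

5.4×10⁻¹⁴ M

The threshold for precipitation is Q = Ksp.
Ni(OH)₂(s) ⇌ Ni²⁺(aq) + 2 OH⁻(aq)
Ksp = [Ni²⁺][OH⁻]^2 = [Ni²⁺](0.13)^2
[Ni²⁺] = 9.1×10⁻¹⁶ / (0.13)^2 = 5.4×10⁻¹⁴
[Ni²⁺] = 5.4×10⁻¹⁴ mol L⁻¹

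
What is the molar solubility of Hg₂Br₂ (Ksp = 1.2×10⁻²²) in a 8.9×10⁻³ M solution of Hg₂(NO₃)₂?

Hg₂Br₂(s) ⇌ Hg₂²⁺(aq) + 2 Br⁻(aq)
With Hg₂²⁺ already at 8.9×10⁻³ M and s small, take [Hg₂²⁺] ≈ 8.9×10⁻³ M and [Br⁻] = 2s.
Ksp = [Hg₂²⁺][Br⁻]^2 = (8.9×10⁻³)(2s)^2
(2s)^2 = 1.2×10⁻²² / (8.9×10⁻³) = 1.3×10⁻²⁰
s = 5.8×10⁻¹¹ M

5.8×10⁻¹¹ M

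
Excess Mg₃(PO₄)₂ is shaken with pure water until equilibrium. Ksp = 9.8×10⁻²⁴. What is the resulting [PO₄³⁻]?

2.0×10⁻⁵ M

Mg₃(PO₄)₂(s) ⇌ 3 Mg²⁺(aq) + 2 PO₄³⁻(aq)
If s mol/L of Mg₃(PO₄)₂ dissolves, [Mg²⁺] = 3s and [PO₄³⁻] = 2s.
Ksp = [Mg²⁺]^3[PO₄³⁻]^2 = (3s)^3 · (2s)^2 = 108s^5 = 9.8×10⁻²⁴
s = 9.8×10⁻⁶ mol L⁻¹
[PO₄³⁻] = 2s = 2.0×10⁻⁵ mol L⁻¹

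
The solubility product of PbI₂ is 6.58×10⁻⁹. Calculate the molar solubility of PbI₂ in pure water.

1.18×10⁻³ M

PbI₂(s) ⇌ Pb²⁺(aq) + 2 I⁻(aq)
Let s be the molar solubility. Then [Pb²⁺] = s and [I⁻] = 2s.
Ksp = [Pb²⁺][I⁻]^2 = s · (2s)^2 = 4s^3
4s^3 = 6.58×10⁻⁹  ⇒  s^3 = 1.65×10⁻⁹
s = (1.65×10⁻⁹)^(1/3) = 1.18×10⁻³ mol L⁻¹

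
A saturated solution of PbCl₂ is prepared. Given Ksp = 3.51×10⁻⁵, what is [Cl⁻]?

4.13×10⁻² M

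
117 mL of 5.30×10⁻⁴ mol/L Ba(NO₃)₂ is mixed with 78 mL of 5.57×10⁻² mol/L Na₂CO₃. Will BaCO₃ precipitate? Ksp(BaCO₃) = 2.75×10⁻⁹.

Yes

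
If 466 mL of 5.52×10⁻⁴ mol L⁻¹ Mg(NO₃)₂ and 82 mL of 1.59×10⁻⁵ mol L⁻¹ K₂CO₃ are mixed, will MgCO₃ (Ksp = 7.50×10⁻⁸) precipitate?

No

Total volume after mixing = 466 + 82 = 548 mL.
[Mg²⁺] = (5.52×10⁻⁴)(466)/548 = 4.69×10⁻⁴ mol L⁻¹
[CO₃²⁻] = (1.59×10⁻⁵)(82)/548 = 2.38×10⁻⁶ mol L⁻¹
Q = [Mg²⁺][CO₃²⁻] = 1.12×10⁻⁹
Q = 1.12×10⁻⁹ < Ksp = 7.50×10⁻⁸, so the solution is unsaturated and no precipitate forms.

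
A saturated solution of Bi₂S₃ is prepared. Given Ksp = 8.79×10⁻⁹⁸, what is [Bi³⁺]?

Bi₂S₃(s) ⇌ 2 Bi³⁺(aq) + 3 S²⁻(aq)
With molar solubility s: [Bi³⁺] = 2s, [S²⁻] = 3s.
Ksp = [Bi³⁺]^2[S²⁻]^3 = (2s)^2 · (3s)^3 = 108s^5 = 8.79×10⁻⁹⁸
s = 1.52×10⁻²⁰ mol L⁻¹
[Bi³⁺] = 2s = 3.04×10⁻²⁰ mol L⁻¹

3.04×10⁻²⁰ M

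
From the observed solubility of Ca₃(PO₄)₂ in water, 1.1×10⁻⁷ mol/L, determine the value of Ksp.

Ksp = 1.7×10⁻³³

Ca₃(PO₄)₂(s) ⇌ 3 Ca²⁺(aq) + 2 PO₄³⁻(aq)
If s mol/L of Ca₃(PO₄)₂ dissolves, [Ca²⁺] = 3s and [PO₄³⁻] = 2s.
Ksp = [Ca²⁺]^3[PO₄³⁻]^2 = (3s)^3 · (2s)^2 = 108s^5
Ksp = 108 × (1.1×10⁻⁷)^5 = 1.7×10⁻³³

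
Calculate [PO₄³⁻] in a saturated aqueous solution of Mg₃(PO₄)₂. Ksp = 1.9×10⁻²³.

Mg₃(PO₄)₂(s) ⇌ 3 Mg²⁺(aq) + 2 PO₄³⁻(aq)
Call the molar solubility s, so that [Mg²⁺] = 3s and [PO₄³⁻] = 2s.
Ksp = [Mg²⁺]^3[PO₄³⁻]^2 = (3s)^3 · (2s)^2 = 108s^5 = 1.9×10⁻²³
s = 1.1×10⁻⁵ M
[PO₄³⁻] = 2s = 2.2×10⁻⁵ M

2.2×10⁻⁵ M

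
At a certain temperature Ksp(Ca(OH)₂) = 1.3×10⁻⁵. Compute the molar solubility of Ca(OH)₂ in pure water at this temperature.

1.5×10⁻² M

Ca(OH)₂(s) ⇌ Ca²⁺(aq) + 2 OH⁻(aq)
With molar solubility s: [Ca²⁺] = s, [OH⁻] = 2s.
Ksp = [Ca²⁺][OH⁻]^2 = s · (2s)^2 = 4s^3
4s^3 = 1.3×10⁻⁵  ⇒  s^3 = 3.3×10⁻⁶
Taking the 3rd root, s = 1.5×10⁻² mol/L.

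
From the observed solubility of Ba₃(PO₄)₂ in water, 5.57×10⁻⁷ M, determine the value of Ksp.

Ba₃(PO₄)₂(s) ⇌ 3 Ba²⁺(aq) + 2 PO₄³⁻(aq)
If s mol/L of Ba₃(PO₄)₂ dissolves, [Ba²⁺] = 3s and [PO₄³⁻] = 2s.
Ksp = [Ba²⁺]^3[PO₄³⁻]^2 = (3s)^3 · (2s)^2 = 108s^5
Ksp = 108 × (5.57×10⁻⁷)^5 = 5.79×10⁻³⁰

Ksp = 5.79×10⁻³⁰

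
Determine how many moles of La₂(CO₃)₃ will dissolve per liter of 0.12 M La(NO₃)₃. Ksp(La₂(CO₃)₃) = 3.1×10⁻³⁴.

9.3×10⁻¹² M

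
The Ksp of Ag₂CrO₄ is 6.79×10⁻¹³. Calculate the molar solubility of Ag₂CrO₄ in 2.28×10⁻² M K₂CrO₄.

2.73×10⁻⁶ M

Ag₂CrO₄(s) ⇌ 2 Ag⁺(aq) + CrO₄²⁻(aq)
With CrO₄²⁻ already at 2.28×10⁻² M and s small, take [CrO₄²⁻] ≈ 2.28×10⁻² M and [Ag⁺] = 2s.
Ksp = [Ag⁺]^2[CrO₄²⁻] = (2s)^2(2.28×10⁻²)
(2s)^2 = 6.79×10⁻¹³ / (2.28×10⁻²) = 2.98×10⁻¹¹
s = 2.73×10⁻⁶ M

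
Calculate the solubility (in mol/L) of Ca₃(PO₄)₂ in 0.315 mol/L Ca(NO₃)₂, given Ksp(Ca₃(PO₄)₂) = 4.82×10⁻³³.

Ca₃(PO₄)₂(s) ⇌ 3 Ca²⁺(aq) + 2 PO₄³⁻(aq)
With Ca²⁺ already at 0.315 mol/L and s small, take [Ca²⁺] ≈ 0.315 mol/L and [PO₄³⁻] = 2s.
Ksp = [Ca²⁺]^3[PO₄³⁻]^2 = (0.315)^3(2s)^2
(2s)^2 = 4.82×10⁻³³ / (0.315)^3 = 1.54×10⁻³¹
s = 1.96×10⁻¹⁶ mol/L

1.96×10⁻¹⁶ M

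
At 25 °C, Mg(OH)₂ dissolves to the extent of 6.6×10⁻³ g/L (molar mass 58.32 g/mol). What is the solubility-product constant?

Ksp = 5.8×10⁻¹²

Molar solubility s = (6.6×10⁻³ g/L) / (58.32 g/mol) = 1.132×10⁻⁴ mol/L
Mg(OH)₂(s) ⇌ Mg²⁺(aq) + 2 OH⁻(aq)
If s mol/L of Mg(OH)₂ dissolves, [Mg²⁺] = s and [OH⁻] = 2s.
Ksp = [Mg²⁺][OH⁻]^2 = s · (2s)^2 = 4s^3
Ksp = 4 × (1.132×10⁻⁴)^3 = 5.8×10⁻¹²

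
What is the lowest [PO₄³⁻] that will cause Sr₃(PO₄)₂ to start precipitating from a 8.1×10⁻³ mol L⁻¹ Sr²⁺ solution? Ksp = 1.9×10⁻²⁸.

1.9×10⁻¹¹ M

A salt starts to precipitate once the ion product Q reaches its Ksp.
Sr₃(PO₄)₂(s) ⇌ 3 Sr²⁺(aq) + 2 PO₄³⁻(aq)
Ksp = [Sr²⁺]^3[PO₄³⁻]^2 = [PO₄³⁻]^2(8.1×10⁻³)^3
[PO₄³⁻]^2 = 1.9×10⁻²⁸ / (8.1×10⁻³)^3 = 3.6×10⁻²²
[PO₄³⁻] = 1.9×10⁻¹¹ mol L⁻¹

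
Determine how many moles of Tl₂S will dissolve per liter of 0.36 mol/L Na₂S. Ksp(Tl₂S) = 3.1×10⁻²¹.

Tl₂S(s) ⇌ 2 Tl⁺(aq) + S²⁻(aq)
With S²⁻ already at 0.36 mol/L and s small, take [S²⁻] ≈ 0.36 mol/L and [Tl⁺] = 2s.
Ksp = [Tl⁺]^2[S²⁻] = (2s)^2(0.36)
(2s)^2 = 3.1×10⁻²¹ / (0.36) = 8.6×10⁻²¹
s = 4.6×10⁻¹¹ mol/L

4.6×10⁻¹¹ M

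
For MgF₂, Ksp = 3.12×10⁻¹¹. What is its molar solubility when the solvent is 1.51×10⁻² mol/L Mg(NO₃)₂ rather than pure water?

MgF₂(s) ⇌ Mg²⁺(aq) + 2 F⁻(aq)
With Mg²⁺ already at 1.51×10⁻² mol/L and s small, take [Mg²⁺] ≈ 1.51×10⁻² mol/L and [F⁻] = 2s.
Ksp = [Mg²⁺][F⁻]^2 = (1.51×10⁻²)(2s)^2
(2s)^2 = 3.12×10⁻¹¹ / (1.51×10⁻²) = 2.07×10⁻⁹
s = 2.27×10⁻⁵ mol/L

2.27×10⁻⁵ M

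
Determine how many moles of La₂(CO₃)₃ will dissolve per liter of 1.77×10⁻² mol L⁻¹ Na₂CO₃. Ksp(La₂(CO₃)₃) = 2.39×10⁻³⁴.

3.28×10⁻¹⁵ M

La₂(CO₃)₃(s) ⇌ 2 La³⁺(aq) + 3 CO₃²⁻(aq)
Let s be the solubility of La₂(CO₃)₃ here. The common ion gives [CO₃²⁻] ≈ 1.77×10⁻² mol L⁻¹, and [La³⁺] = 2s.
Ksp = [La³⁺]^2[CO₃²⁻]^3 = (2s)^2(1.77×10⁻²)^3
(2s)^2 = 2.39×10⁻³⁴ / (1.77×10⁻²)^3 = 4.31×10⁻²⁹
s = 3.28×10⁻¹⁵ mol L⁻¹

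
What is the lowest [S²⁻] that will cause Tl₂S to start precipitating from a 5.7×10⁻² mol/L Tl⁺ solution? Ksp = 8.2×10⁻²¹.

A salt starts to precipitate once the ion product Q reaches its Ksp.
Tl₂S(s) ⇌ 2 Tl⁺(aq) + S²⁻(aq)
Ksp = [Tl⁺]^2[S²⁻] = [S²⁻](5.7×10⁻²)^2
[S²⁻] = 8.2×10⁻²¹ / (5.7×10⁻²)^2 = 2.5×10⁻¹⁸
[S²⁻] = 2.5×10⁻¹⁸ mol/L

2.5×10⁻¹⁸ M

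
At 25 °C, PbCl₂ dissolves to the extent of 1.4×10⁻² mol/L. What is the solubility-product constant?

PbCl₂(s) ⇌ Pb²⁺(aq) + 2 Cl⁻(aq)
Let s be the molar solubility. Then [Pb²⁺] = s and [Cl⁻] = 2s.
Ksp = [Pb²⁺][Cl⁻]^2 = s · (2s)^2 = 4s^3
Ksp = 4 × (1.4×10⁻²)^3 = 1.1×10⁻⁵

Ksp = 1.1×10⁻⁵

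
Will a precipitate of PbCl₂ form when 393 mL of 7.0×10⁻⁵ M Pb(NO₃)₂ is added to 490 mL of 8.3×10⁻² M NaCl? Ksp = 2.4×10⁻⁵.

No

Total volume after mixing = 393 + 490 = 883 mL.
[Pb²⁺] = (7.0×10⁻⁵)(393)/883 = 3.1×10⁻⁵ M
[Cl⁻] = (8.3×10⁻²)(490)/883 = 4.6×10⁻² M
Q = [Pb²⁺][Cl⁻]^2 = 6.6×10⁻⁸
Since Q (6.6×10⁻⁸) is less than Ksp (2.4×10⁻⁵), no PbCl₂ precipitates.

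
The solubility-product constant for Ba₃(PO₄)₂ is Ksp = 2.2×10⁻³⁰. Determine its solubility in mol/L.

4.6×10⁻⁷ M

Ba₃(PO₄)₂(s) ⇌ 3 Ba²⁺(aq) + 2 PO₄³⁻(aq)
If s mol/L of Ba₃(PO₄)₂ dissolves, [Ba²⁺] = 3s and [PO₄³⁻] = 2s.
Ksp = [Ba²⁺]^3[PO₄³⁻]^2 = (3s)^3 · (2s)^2 = 108s^5
108s^5 = 2.2×10⁻³⁰  ⇒  s^5 = 2.0×10⁻³²
Taking the 5th root, s = 4.6×10⁻⁷ M.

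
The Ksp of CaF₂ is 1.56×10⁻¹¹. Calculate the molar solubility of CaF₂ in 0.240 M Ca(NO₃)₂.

CaF₂(s) ⇌ Ca²⁺(aq) + 2 F⁻(aq)
With Ca²⁺ already at 0.240 M and s small, take [Ca²⁺] ≈ 0.240 M and [F⁻] = 2s.
Ksp = [Ca²⁺][F⁻]^2 = (0.240)(2s)^2
(2s)^2 = 1.56×10⁻¹¹ / (0.240) = 6.50×10⁻¹¹
s = 4.03×10⁻⁶ M

4.03×10⁻⁶ M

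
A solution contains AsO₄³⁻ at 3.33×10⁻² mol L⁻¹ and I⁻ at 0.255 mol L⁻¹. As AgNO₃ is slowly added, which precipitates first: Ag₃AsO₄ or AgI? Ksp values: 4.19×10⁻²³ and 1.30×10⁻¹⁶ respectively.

The threshold for precipitation is Q = Ksp.
For Ag₃AsO₄: [Ag⁺] = (Ksp/[AsO₄³⁻])^(1/3) = 1.08×10⁻⁷ mol L⁻¹
For AgI: [Ag⁺] = (Ksp/[I⁻]) = 5.10×10⁻¹⁶ mol L⁻¹
Since AgI needs less Ag⁺ to reach saturation, it precipitates first.

AgI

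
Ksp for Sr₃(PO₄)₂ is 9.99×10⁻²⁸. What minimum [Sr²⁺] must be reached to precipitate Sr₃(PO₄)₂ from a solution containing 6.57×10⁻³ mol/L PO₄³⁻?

2.85×10⁻⁸ M

Precipitation begins when Q = Ksp.
Sr₃(PO₄)₂(s) ⇌ 3 Sr²⁺(aq) + 2 PO₄³⁻(aq)
Ksp = [Sr²⁺]^3[PO₄³⁻]^2 = [Sr²⁺]^3(6.57×10⁻³)^2
[Sr²⁺]^3 = 9.99×10⁻²⁸ / (6.57×10⁻³)^2 = 2.31×10⁻²³
[Sr²⁺] = 2.85×10⁻⁸ mol/L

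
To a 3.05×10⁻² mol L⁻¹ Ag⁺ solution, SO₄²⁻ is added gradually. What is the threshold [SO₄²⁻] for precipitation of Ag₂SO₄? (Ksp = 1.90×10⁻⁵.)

2.04×10⁻² M

Precipitation begins when Q = Ksp.
Ag₂SO₄(s) ⇌ 2 Ag⁺(aq) + SO₄²⁻(aq)
Ksp = [Ag⁺]^2[SO₄²⁻] = [SO₄²⁻](3.05×10⁻²)^2
[SO₄²⁻] = 1.90×10⁻⁵ / (3.05×10⁻²)^2 = 2.04×10⁻²
[SO₄²⁻] = 2.04×10⁻² mol L⁻¹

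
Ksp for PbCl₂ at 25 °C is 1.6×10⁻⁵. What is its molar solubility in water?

1.6×10⁻² M

PbCl₂(s) ⇌ Pb²⁺(aq) + 2 Cl⁻(aq)
With molar solubility s: [Pb²⁺] = s, [Cl⁻] = 2s.
Ksp = [Pb²⁺][Cl⁻]^2 = s · (2s)^2 = 4s^3
4s^3 = 1.6×10⁻⁵  ⇒  s^3 = 4.0×10⁻⁶
s = 1.6×10⁻² mol/L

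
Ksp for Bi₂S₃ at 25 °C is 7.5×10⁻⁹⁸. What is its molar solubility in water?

1.5×10⁻²⁰ M

Bi₂S₃(s) ⇌ 2 Bi³⁺(aq) + 3 S²⁻(aq)
With molar solubility s: [Bi³⁺] = 2s, [S²⁻] = 3s.
Ksp = [Bi³⁺]^2[S²⁻]^3 = (2s)^2 · (3s)^3 = 108s^5
108s^5 = 7.5×10⁻⁹⁸  ⇒  s^5 = 6.9×10⁻¹⁰⁰
s = (6.9×10⁻¹⁰⁰)^(1/5) = 1.5×10⁻²⁰ mol L⁻¹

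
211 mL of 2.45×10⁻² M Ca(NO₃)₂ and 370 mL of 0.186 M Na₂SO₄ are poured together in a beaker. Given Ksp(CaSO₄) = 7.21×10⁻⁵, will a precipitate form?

The combined volume is 581 mL.
[Ca²⁺] = (2.45×10⁻²)(211)/581 = 8.90×10⁻³ M
[SO₄²⁻] = (0.186)(370)/581 = 0.118 M
Q = [Ca²⁺][SO₄²⁻] = 1.05×10⁻³
Q = 1.05×10⁻³ > Ksp = 7.21×10⁻⁵, so the solution is supersaturated and CaSO₄ precipitates.

Yes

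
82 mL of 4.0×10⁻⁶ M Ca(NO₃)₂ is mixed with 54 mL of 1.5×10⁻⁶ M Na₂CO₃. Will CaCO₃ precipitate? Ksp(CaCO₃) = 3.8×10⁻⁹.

No

Total volume after mixing = 82 + 54 = 136 mL.
[Ca²⁺] = (4.0×10⁻⁶)(82)/136 = 2.4×10⁻⁶ M
[CO₃²⁻] = (1.5×10⁻⁶)(54)/136 = 6.0×10⁻⁷ M
Q = [Ca²⁺][CO₃²⁻] = 1.4×10⁻¹²
Q = 1.4×10⁻¹² < Ksp = 3.8×10⁻⁹, so the solution is unsaturated and no precipitate forms.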